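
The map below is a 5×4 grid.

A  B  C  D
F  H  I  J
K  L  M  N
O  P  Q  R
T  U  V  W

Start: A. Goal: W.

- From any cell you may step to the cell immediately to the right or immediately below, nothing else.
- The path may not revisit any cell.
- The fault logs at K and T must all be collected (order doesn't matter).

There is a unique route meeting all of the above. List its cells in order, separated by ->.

Moves only go right or down, so the column and row indices never decrease.
Route from A: down 4 to T, right 3 to W — 7 moves in all.
Check: all required cells visited.

A -> F -> K -> O -> T -> U -> V -> W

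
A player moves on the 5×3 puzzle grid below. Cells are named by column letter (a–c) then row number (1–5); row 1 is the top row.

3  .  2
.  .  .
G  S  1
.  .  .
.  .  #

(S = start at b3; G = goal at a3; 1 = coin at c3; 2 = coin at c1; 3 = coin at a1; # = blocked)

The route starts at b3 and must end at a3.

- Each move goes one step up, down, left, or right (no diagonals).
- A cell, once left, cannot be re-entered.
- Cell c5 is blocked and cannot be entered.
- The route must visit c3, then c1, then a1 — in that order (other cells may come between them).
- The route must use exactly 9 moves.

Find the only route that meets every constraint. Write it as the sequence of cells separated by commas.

The waypoints must appear in the order c3, c1, a1, with no cell reused.
Route from b3: down to b4, right to c4, 3× up (reaching c1), 2× left (reaching a1), 2× down (reaching a3) — 9 moves in all.
Check: order respected (1 at step 3, 2 at step 5, 3 at step 7); 9 moves as required.

b3, b4, c4, c3, c2, c1, b1, a1, a2, a3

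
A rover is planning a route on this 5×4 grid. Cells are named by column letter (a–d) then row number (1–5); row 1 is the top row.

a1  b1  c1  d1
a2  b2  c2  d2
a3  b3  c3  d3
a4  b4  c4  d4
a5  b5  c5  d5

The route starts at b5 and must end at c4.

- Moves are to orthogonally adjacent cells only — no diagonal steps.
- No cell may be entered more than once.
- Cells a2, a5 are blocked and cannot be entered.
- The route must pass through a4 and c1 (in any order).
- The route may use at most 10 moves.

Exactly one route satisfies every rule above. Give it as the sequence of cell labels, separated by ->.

Any route must reach a4 and c1 and still end at c4 within 10 moves, so the order of the required stops is forced.
Route from b5: up to b4, left to a4, up to a3, right to b3, 2× up (reaching b1), right to c1, 3× down (reaching c4) — 10 moves in all.
Check: all required cells visited; 10 ≤ 10 moves.

b5 -> b4 -> a4 -> a3 -> b3 -> b2 -> b1 -> c1 -> c2 -> c3 -> c4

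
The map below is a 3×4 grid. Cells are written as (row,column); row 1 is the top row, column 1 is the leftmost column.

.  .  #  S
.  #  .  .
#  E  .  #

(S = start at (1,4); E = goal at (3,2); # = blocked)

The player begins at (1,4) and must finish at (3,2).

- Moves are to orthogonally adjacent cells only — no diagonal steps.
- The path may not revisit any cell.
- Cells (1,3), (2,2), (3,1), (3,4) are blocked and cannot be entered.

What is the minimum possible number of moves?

4

The Manhattan distance from (1,4) to (3,2) is |1−3| + |4−2| = 4, so at least 4 moves are needed.
A route of 4 moves achieves this: (1,4) → (2,4) → (2,3) → (3,3) → (3,2).
Since 4 matches the lower bound, it is optimal.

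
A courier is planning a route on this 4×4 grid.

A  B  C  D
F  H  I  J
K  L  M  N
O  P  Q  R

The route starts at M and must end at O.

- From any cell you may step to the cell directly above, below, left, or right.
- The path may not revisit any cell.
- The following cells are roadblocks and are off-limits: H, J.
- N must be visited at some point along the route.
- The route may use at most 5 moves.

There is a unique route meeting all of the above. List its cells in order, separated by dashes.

Any route must reach N and still end at O within 5 moves, so the order of the required stops is forced.
Route from M: right to N, down to R, 3× left (reaching O) — 5 moves in all.
Check: all required cells visited; 5 ≤ 5 moves.

M - N - R - Q - P - O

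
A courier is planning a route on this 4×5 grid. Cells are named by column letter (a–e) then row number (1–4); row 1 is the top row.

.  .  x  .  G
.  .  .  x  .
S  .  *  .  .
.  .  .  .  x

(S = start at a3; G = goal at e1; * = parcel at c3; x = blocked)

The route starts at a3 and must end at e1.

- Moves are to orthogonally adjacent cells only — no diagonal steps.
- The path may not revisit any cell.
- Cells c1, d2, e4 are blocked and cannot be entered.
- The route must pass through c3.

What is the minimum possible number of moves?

Any route passes through c3 somewhere between a3 and e1. Summing Manhattan distances along the two legs (a3 → c3 → e1) gives a lower bound of 2 + 4 = 6 moves.
A route of 6 moves achieves this: a3 → b3 → c3 → d3 → e3 → e2 → e1.
Since 6 matches the lower bound, it is optimal.

6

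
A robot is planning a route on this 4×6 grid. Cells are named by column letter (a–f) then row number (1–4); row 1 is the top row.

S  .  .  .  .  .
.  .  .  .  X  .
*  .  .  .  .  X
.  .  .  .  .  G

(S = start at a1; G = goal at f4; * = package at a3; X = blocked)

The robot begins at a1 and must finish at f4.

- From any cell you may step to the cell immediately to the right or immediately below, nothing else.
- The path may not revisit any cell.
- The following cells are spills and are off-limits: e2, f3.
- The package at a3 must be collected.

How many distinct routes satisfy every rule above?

5

A right/down-only route from a1 to f4 makes exactly 3 down-moves and 5 right-moves in some order.
With no other constraints that would be C(8,3) = 56 routes.
Split at a3 and multiply the segment counts (each segment already excludes blocked cells): a1→a3: 1; a3→f4: 5; product = 5.
That gives 5 routes.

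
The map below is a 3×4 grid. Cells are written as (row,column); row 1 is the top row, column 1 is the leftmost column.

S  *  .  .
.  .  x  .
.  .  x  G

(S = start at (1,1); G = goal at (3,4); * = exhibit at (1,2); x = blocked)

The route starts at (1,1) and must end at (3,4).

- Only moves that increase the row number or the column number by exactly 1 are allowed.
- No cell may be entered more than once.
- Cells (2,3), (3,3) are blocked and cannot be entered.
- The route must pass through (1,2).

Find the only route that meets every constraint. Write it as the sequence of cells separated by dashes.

Moves only go right or down, so the column and row indices never decrease.
Route from (1,1): right 3 to (1,4), down 2 to (3,4) — 5 moves in all.
Check: all required cells visited.

(1,1) - (1,2) - (1,3) - (1,4) - (2,4) - (3,4)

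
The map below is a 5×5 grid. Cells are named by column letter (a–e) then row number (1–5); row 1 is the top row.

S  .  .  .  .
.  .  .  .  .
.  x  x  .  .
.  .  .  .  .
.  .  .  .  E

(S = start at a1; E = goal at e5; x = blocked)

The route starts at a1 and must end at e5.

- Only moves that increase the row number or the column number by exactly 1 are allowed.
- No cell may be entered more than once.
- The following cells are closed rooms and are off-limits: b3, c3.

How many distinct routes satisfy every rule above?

22

A right/down-only route from a1 to e5 makes exactly 4 down-moves and 4 right-moves in some order.
With no other constraints that would be C(8,4) = 70 routes.
Subtract routes through each blocked cell (inclusion–exclusion for overlaps): − through b3: 30 − through c3: 36 + through b3&c3: 18 → 22.
That gives 22 routes.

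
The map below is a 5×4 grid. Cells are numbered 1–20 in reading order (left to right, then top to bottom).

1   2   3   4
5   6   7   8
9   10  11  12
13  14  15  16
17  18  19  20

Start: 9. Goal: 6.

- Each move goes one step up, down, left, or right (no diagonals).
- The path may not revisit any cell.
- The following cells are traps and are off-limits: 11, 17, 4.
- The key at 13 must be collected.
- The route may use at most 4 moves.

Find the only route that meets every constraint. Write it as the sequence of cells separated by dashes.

Any route must reach 13 and still end at 6 within 4 moves, so the order of the required stops is forced.
Route from 9: down to 13, right to 14, 2× up (reaching 6) — 4 moves in all.
Check: all required cells visited; 4 ≤ 4 moves.

9 - 13 - 14 - 10 - 6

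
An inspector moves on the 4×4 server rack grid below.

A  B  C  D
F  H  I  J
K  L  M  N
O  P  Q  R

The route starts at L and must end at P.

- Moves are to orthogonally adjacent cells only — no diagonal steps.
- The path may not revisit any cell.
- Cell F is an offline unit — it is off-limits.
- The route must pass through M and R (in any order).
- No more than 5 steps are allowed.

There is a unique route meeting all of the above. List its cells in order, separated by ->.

Any route must reach M and R and still end at P within 5 moves, so the order of the required stops is forced.
Route from L: right 2 to N, down 1 to R, left 2 to P — 5 moves in all.
Check: all required cells visited; 5 ≤ 5 moves.

L -> M -> N -> R -> Q -> P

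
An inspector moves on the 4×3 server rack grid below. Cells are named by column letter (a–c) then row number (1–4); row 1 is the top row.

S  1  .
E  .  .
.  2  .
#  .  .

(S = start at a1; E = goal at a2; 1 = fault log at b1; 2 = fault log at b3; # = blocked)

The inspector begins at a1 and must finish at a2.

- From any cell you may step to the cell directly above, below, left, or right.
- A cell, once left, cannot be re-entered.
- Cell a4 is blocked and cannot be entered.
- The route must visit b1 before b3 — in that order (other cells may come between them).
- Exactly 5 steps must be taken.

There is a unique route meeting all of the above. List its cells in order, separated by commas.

The waypoints must appear in the order b1, b3, with no cell reused.
Route from a1: right to b1, 2× down (reaching b3), left to a3, up to a2 — 5 moves in all.
Check: order respected (1 at step 1, 2 at step 3); 5 moves as required.

a1, b1, b2, b3, a3, a2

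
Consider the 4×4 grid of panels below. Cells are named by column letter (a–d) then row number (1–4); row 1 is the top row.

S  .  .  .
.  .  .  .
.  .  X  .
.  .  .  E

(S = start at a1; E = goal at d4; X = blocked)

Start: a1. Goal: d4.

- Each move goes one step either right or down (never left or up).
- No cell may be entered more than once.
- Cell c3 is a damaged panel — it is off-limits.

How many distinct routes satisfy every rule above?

A right/down-only route from a1 to d4 makes exactly 3 down-moves and 3 right-moves in some order.
With no other constraints that would be C(6,3) = 20 routes.
Subtract routes through each blocked cell (inclusion–exclusion for overlaps): − through c3: 12 → 8.
That gives 8 routes.

8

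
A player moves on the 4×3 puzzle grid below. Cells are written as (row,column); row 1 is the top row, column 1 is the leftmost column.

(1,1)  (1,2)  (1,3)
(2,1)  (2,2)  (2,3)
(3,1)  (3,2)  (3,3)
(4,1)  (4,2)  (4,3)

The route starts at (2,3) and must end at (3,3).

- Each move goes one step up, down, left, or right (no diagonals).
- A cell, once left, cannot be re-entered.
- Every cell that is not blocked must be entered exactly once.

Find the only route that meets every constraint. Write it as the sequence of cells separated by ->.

(2,3) -> (1,3) -> (1,2) -> (1,1) -> (2,1) -> (2,2) -> (3,2) -> (3,1) -> (4,1) -> (4,2) -> (4,3) -> (3,3)

Need to visit all 12 open cells exactly once, starting at (2,3) and ending at (3,3).
Route from (2,3): up to (1,3), 2× left (reaching (1,1)), down to (2,1), right to (2,2), down to (3,2), left to (3,1), down to (4,1), 2× right (reaching (4,3)), up to (3,3) — 11 moves in all.
Check: all 12 open cells covered.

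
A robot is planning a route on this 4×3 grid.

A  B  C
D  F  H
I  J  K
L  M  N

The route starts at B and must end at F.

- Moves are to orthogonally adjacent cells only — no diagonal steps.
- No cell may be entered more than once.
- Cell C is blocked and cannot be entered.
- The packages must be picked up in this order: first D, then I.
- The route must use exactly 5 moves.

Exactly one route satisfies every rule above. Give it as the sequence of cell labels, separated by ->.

The waypoints must appear in the order D, I, with no cell reused.
Route from B: left to A, 2× down (reaching I), right to J, up to F — 5 moves in all.
Check: order respected (D at step 2, I at step 3); 5 moves as required.

B -> A -> D -> I -> J -> F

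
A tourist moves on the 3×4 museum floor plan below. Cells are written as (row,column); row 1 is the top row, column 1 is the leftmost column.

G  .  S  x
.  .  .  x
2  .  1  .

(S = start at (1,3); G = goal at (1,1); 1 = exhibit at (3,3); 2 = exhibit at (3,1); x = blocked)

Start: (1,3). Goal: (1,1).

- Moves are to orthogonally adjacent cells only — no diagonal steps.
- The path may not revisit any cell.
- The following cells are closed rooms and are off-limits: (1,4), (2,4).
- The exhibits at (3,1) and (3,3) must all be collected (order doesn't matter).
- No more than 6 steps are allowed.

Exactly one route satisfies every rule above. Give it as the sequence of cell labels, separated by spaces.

Any route must reach (3,1) and (3,3) and still end at (1,1) within 6 moves, so the order of the required stops is forced.
Route from (1,3): 2× down (reaching (3,3)), 2× left (reaching (3,1)), 2× up (reaching (1,1)) — 6 moves in all.
Check: all required cells visited; 6 ≤ 6 moves.

(1,3) (2,3) (3,3) (3,2) (3,1) (2,1) (1,1)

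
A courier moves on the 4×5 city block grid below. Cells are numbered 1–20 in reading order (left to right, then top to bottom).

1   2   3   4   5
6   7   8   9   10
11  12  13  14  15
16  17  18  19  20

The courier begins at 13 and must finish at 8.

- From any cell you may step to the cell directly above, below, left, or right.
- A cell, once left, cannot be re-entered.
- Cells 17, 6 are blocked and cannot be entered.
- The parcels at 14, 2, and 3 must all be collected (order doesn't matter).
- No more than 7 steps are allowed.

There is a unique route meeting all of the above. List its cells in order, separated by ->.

The budget equals the shortest possible length, so every move has to be on a shortest route through the required cells.
Route from 13: right 1 to 14, up 2 to 4, left 2 to 2, down 1 to 7, right 1 to 8 — 7 moves in all.
Check: all required cells visited; 7 ≤ 7 moves.

13 -> 14 -> 9 -> 4 -> 3 -> 2 -> 7 -> 8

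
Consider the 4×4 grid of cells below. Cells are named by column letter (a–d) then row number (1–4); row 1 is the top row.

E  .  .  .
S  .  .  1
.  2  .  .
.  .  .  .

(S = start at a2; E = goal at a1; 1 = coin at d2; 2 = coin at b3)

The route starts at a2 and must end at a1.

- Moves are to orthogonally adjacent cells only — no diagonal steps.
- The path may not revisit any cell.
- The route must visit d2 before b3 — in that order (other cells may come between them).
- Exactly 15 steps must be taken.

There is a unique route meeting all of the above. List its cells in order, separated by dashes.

a2 - a3 - a4 - b4 - c4 - d4 - d3 - d2 - d1 - c1 - c2 - c3 - b3 - b2 - b1 - a1

The waypoints must appear in the order d2, b3, with no cell reused.
Route from a2: down 2 to a4, right 3 to d4, up 3 to d1, left 1 to c1, down 2 to c3, left 1 to b3, up 2 to b1, left 1 to a1 — 15 moves in all.
Check: order respected (1 at step 7, 2 at step 12); 15 moves as required.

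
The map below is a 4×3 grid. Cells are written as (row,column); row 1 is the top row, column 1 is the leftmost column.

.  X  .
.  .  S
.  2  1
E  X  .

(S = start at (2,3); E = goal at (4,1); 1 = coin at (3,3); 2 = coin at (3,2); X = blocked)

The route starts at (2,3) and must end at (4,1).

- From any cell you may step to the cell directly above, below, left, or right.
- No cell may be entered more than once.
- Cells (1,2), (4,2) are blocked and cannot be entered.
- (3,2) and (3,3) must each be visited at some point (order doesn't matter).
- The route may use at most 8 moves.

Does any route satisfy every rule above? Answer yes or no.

One route that works: (2,3) → (3,3) → (3,2) → (3,1) → (4,1).

yes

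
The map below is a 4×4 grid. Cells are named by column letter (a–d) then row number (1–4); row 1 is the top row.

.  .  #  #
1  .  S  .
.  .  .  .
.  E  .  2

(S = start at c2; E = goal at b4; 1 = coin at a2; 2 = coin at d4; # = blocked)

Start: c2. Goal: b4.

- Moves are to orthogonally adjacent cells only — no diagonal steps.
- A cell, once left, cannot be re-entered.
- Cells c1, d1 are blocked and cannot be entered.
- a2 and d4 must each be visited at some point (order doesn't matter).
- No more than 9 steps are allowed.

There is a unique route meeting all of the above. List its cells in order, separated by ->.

The 9-move cap with required stops at a2, d4 leaves no slack for detours.
Route from c2: 2× left (reaching a2), down to a3, 3× right (reaching d3), down to d4, 2× left (reaching b4) — 9 moves in all.
Check: all required cells visited; 9 ≤ 9 moves.

c2 -> b2 -> a2 -> a3 -> b3 -> c3 -> d3 -> d4 -> c4 -> b4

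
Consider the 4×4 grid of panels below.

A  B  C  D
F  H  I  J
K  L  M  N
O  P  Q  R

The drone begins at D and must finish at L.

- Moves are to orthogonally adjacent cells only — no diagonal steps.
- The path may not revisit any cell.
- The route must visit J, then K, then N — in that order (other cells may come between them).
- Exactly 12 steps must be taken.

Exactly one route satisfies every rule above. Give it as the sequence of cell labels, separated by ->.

D -> J -> I -> H -> F -> K -> O -> P -> Q -> R -> N -> M -> L

The waypoints must appear in the order J, K, N, with no cell reused.
Route from D: down 1 to J, left 3 to F, down 2 to O, right 3 to R, up 1 to N, left 2 to L — 12 moves in all.
Check: order respected (J at step 1, K at step 5, N at step 10); 12 moves as required.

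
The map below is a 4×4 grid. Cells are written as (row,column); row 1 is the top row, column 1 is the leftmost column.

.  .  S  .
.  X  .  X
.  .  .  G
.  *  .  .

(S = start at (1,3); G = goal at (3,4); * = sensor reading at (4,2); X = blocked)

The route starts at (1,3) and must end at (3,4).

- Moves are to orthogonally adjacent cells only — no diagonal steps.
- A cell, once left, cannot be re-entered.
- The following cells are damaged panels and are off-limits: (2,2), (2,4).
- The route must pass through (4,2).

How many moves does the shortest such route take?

Any route passes through (4,2) somewhere between (1,3) and (3,4). Summing Manhattan distances along the two legs ((1,3) → (4,2) → (3,4)) gives a lower bound of 4 + 3 = 7 moves.
A route of 7 moves achieves this: (1,3) → (2,3) → (3,3) → (3,2) → (4,2) → (4,3) → (4,4) → (3,4).
Since 7 matches the lower bound, it is optimal.

7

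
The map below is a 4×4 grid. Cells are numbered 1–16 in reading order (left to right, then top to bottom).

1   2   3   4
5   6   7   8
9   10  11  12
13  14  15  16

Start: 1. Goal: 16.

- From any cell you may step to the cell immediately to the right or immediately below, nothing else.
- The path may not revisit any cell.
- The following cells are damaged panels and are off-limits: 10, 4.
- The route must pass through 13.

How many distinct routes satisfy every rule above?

A right/down-only route from 1 to 16 makes exactly 3 down-moves and 3 right-moves in some order.
With no other constraints that would be C(6,3) = 20 routes.
Split at 13 and multiply the segment counts (each segment already excludes blocked cells): 1→13: 1; 13→16: 1; product = 1.
That gives 1 route.

1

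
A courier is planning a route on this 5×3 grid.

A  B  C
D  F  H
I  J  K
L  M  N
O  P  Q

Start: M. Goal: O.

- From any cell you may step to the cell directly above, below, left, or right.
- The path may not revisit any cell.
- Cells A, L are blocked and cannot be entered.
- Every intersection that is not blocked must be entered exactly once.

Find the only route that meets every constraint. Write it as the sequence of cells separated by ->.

Need to visit all 13 open cells exactly once, starting at M and ending at O.
Cell C has only two open neighbours (H and B), so the path must pass straight through it: one of those is the cell it's entered from and the other is where it exits.
Route from M: up to J, left to I, up to D, right to F, up to B, right to C, 4× down (reaching Q), 2× left (reaching O) — 12 moves in all.
Check: all 13 open cells covered.

M -> J -> I -> D -> F -> B -> C -> H -> K -> N -> Q -> P -> O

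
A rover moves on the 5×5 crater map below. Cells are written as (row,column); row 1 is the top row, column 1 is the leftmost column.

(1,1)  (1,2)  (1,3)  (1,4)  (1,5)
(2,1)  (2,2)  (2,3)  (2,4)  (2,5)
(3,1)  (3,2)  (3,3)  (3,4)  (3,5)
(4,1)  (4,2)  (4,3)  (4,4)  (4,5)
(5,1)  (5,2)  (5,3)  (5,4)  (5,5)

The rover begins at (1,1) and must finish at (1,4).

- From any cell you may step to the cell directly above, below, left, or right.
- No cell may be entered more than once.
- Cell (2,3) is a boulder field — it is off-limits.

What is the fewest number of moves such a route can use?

3

The Manhattan distance from (1,1) to (1,4) is |1−1| + |1−4| = 3, so at least 3 moves are needed.
A route of 3 moves achieves this: (1,1) → (1,2) → (1,3) → (1,4).
Since 3 matches the lower bound, it is optimal.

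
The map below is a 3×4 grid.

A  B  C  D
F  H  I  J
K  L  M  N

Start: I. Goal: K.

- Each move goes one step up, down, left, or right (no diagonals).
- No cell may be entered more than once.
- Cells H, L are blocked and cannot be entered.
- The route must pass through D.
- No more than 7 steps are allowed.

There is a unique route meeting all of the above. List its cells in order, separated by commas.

The 7-move cap with required stops at D leaves no slack for detours.
Route from I: right to J, up to D, 3× left (reaching A), 2× down (reaching K) — 7 moves in all.
Check: all required cells visited; 7 ≤ 7 moves.

I, J, D, C, B, A, F, K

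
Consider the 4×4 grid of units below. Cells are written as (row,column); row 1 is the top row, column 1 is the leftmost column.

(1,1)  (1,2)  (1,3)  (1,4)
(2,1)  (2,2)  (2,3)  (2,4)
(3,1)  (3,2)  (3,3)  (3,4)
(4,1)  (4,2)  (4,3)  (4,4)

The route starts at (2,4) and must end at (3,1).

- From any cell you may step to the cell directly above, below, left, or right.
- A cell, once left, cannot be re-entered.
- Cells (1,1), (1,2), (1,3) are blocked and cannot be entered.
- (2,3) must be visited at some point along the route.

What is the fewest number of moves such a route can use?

Any route passes through (2,3) somewhere between (2,4) and (3,1). Summing Manhattan distances along the two legs ((2,4) → (2,3) → (3,1)) gives a lower bound of 1 + 3 = 4 moves.
A route of 4 moves achieves this: (2,4) → (2,3) → (3,3) → (3,2) → (3,1).
Since 4 matches the lower bound, it is optimal.

4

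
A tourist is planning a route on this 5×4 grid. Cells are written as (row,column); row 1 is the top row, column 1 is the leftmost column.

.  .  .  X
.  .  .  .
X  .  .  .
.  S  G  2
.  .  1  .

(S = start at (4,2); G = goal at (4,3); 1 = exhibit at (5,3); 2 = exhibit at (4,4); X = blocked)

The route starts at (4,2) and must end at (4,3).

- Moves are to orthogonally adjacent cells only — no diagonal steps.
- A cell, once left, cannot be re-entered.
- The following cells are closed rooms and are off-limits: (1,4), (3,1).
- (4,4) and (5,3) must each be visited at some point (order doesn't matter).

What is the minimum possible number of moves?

5

Any route passes through (4,4) and (5,3) in some order between (4,2) and (4,3). Summing Manhattan distances along each leg and taking the cheapest ordering ((4,2) → (5,3) → (4,4) → (4,3)) gives a lower bound of 2 + 2 + 1 = 5 moves.
A route of 5 moves achieves this: (4,2) → (5,2) → (5,3) → (5,4) → (4,4) → (4,3).
Since 5 matches the lower bound, it is optimal.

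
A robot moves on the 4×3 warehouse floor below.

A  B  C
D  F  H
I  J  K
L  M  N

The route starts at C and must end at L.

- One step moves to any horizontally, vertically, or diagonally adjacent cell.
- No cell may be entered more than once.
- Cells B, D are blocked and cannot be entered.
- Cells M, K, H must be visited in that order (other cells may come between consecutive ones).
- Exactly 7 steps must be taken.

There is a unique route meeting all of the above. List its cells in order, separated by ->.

The waypoints must appear in the order M, K, H, with no cell reused.
Route from C: down-left 2 to I, down-right 1 to M, up-right 1 to K, up 1 to H, down-left 2 to L — 7 moves in all.
Check: order respected (M at step 3, K at step 4, H at step 5); 7 moves as required.

C -> F -> I -> M -> K -> H -> J -> L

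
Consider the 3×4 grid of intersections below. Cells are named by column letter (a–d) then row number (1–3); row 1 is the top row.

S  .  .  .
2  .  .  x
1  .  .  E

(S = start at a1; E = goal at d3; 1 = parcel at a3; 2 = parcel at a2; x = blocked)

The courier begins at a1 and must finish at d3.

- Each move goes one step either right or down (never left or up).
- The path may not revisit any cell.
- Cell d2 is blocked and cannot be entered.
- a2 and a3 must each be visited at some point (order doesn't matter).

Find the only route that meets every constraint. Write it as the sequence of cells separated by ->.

Moves only go right or down, so the column and row indices never decrease.
Route from a1: down 2 to a3, right 3 to d3 — 5 moves in all.
Check: all required cells visited.

a1 -> a2 -> a3 -> b3 -> c3 -> d3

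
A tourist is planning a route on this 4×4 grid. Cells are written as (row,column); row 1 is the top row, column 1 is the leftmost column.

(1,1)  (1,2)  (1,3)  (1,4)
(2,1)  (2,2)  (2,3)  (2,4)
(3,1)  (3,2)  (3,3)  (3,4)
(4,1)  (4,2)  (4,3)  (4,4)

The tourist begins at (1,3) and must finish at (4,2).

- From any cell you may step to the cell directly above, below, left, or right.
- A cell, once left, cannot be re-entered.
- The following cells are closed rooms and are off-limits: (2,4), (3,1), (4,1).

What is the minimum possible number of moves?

4

The Manhattan distance from (1,3) to (4,2) is |1−4| + |3−2| = 4, so at least 4 moves are needed.
A route of 4 moves achieves this: (1,3) → (2,3) → (3,3) → (4,3) → (4,2).
Since 4 matches the lower bound, it is optimal.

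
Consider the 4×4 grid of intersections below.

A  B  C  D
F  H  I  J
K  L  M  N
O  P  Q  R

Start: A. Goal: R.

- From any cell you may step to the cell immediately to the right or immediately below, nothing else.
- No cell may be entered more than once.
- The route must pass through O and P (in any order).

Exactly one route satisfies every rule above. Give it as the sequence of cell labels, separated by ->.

A -> F -> K -> O -> P -> Q -> R

Moves only go right or down, so the column and row indices never decrease.
Route from A: down 3 to O, right 3 to R — 6 moves in all.
Check: all required cells visited.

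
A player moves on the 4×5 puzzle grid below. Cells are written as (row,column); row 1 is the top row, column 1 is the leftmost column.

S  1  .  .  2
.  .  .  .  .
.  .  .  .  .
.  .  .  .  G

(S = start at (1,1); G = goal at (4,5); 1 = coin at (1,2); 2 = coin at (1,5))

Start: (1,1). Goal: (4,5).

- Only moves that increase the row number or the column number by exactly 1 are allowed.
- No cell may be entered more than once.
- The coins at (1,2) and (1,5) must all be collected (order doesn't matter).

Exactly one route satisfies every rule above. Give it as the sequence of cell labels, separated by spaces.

Moves only go right or down, so the column and row indices never decrease.
Route from (1,1): right 4 to (1,5), down 3 to (4,5) — 7 moves in all.
Check: all required cells visited.

(1,1) (1,2) (1,3) (1,4) (1,5) (2,5) (3,5) (4,5)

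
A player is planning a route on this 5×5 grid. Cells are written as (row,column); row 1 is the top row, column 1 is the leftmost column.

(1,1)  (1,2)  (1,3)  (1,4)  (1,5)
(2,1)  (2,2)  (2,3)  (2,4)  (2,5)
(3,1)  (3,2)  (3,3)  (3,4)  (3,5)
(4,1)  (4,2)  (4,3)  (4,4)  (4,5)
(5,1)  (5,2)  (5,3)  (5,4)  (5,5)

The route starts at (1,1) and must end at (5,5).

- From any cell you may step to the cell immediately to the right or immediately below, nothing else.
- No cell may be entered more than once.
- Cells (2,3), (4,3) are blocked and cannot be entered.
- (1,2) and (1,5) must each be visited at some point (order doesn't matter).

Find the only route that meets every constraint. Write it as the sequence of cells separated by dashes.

(1,1) - (1,2) - (1,3) - (1,4) - (1,5) - (2,5) - (3,5) - (4,5) - (5,5)

Moves only go right or down, so the column and row indices never decrease.
Route from (1,1): right 4 to (1,5), down 4 to (5,5) — 8 moves in all.
Check: all required cells visited.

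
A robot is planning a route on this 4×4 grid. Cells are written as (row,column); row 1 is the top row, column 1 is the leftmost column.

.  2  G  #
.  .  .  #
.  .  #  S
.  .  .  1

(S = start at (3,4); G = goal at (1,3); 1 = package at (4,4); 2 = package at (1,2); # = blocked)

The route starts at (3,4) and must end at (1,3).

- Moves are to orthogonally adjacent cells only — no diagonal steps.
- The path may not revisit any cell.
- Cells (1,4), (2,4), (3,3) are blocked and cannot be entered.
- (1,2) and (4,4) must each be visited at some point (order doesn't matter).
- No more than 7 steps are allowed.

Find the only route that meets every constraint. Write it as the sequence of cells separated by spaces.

(3,4) (4,4) (4,3) (4,2) (3,2) (2,2) (1,2) (1,3)

The budget equals the shortest possible length, so every move has to be on a shortest route through the required cells.
Route from (3,4): down 1 to (4,4), left 2 to (4,2), up 3 to (1,2), right 1 to (1,3) — 7 moves in all.
Check: all required cells visited; 7 ≤ 7 moves.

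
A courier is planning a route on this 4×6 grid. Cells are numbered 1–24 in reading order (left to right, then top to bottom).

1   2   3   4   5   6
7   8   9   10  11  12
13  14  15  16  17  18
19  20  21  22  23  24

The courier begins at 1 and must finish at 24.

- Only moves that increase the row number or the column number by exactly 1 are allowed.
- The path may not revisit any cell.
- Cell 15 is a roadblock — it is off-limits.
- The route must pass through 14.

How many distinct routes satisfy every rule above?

3

A right/down-only route from 1 to 24 makes exactly 3 down-moves and 5 right-moves in some order.
With no other constraints that would be C(8,3) = 56 routes.
Split at 14 and multiply the segment counts (each segment already excludes blocked cells): 1→14: 3; 14→24: 1; product = 3.
That gives 3 routes.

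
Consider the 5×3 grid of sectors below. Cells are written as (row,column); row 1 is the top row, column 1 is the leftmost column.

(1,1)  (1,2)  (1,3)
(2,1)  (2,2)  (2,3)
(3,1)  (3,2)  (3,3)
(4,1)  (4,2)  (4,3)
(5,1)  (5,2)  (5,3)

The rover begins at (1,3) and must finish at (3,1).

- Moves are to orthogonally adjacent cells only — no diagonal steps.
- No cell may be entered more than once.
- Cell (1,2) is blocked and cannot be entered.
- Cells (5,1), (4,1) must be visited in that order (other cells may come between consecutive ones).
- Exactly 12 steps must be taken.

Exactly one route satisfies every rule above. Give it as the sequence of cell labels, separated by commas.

(1,3), (2,3), (3,3), (4,3), (5,3), (5,2), (5,1), (4,1), (4,2), (3,2), (2,2), (2,1), (3,1)

The waypoints must appear in the order (5,1), (4,1), with no cell reused.
Route from (1,3): down 4 to (5,3), left 2 to (5,1), up 1 to (4,1), right 1 to (4,2), up 2 to (2,2), left 1 to (2,1), down 1 to (3,1) — 12 moves in all.
Check: order respected ((5,1) at step 6, (4,1) at step 7); 12 moves as required.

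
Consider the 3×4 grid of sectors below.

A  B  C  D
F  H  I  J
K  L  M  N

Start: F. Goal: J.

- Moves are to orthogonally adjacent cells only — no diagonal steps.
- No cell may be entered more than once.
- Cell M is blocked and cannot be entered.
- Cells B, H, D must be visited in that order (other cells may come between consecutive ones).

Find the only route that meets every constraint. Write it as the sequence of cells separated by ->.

F -> A -> B -> H -> I -> C -> D -> J

The waypoints must appear in the order B, H, D, with no cell reused.
Route from F: up 1 to A, right 1 to B, down 1 to H, right 1 to I, up 1 to C, right 1 to D, down 1 to J — 7 moves in all.
Check: order respected (B at step 2, H at step 3, D at step 6).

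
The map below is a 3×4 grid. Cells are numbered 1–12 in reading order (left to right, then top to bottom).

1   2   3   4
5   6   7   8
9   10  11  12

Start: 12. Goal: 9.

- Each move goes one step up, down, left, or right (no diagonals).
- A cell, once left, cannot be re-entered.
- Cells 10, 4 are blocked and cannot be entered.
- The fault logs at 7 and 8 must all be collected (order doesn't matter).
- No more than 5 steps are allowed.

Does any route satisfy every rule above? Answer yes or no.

One route that works: 12 → 8 → 7 → 6 → 5 → 9.

yes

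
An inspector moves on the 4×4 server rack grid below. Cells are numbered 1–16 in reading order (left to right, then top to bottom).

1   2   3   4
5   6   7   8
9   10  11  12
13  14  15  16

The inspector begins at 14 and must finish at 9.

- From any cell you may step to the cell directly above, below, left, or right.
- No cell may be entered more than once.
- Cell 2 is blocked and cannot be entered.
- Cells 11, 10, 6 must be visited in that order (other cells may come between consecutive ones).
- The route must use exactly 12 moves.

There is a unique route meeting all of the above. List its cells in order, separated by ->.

The waypoints must appear in the order 11, 10, 6, with no cell reused.
Route from 14: right 2 to 16, up 3 to 4, left 1 to 3, down 2 to 11, left 1 to 10, up 1 to 6, left 1 to 5, down 1 to 9 — 12 moves in all.
Check: order respected (11 at step 8, 10 at step 9, 6 at step 10); 12 moves as required.

14 -> 15 -> 16 -> 12 -> 8 -> 4 -> 3 -> 7 -> 11 -> 10 -> 6 -> 5 -> 9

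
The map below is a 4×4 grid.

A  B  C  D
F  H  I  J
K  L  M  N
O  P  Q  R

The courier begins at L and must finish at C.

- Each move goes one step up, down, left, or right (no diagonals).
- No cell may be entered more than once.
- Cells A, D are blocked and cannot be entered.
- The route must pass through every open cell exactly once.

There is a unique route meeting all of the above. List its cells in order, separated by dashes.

L - M - I - J - N - R - Q - P - O - K - F - H - B - C

Need to visit all 14 open cells exactly once, starting at L and ending at C.
Cell J has only two open neighbours (N and I), so the path must pass straight through it: one of those is the cell it's entered from and the other is where it exits.
Route from L: right to M, up to I, right to J, 2× down (reaching R), 3× left (reaching O), 2× up (reaching F), right to H, up to B, right to C — 13 moves in all.
Check: all 14 open cells covered.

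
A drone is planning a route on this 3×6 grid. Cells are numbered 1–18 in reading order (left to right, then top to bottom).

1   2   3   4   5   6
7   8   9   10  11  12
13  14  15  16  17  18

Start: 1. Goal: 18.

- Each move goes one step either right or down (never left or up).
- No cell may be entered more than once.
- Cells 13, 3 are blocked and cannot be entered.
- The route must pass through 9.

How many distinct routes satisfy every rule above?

8

A right/down-only route from 1 to 18 makes exactly 2 down-moves and 5 right-moves in some order.
With no other constraints that would be C(7,2) = 21 routes.
Split at 9 and multiply the segment counts (each segment already excludes blocked cells): 1→9: 2; 9→18: 4; product = 8.
That gives 8 routes.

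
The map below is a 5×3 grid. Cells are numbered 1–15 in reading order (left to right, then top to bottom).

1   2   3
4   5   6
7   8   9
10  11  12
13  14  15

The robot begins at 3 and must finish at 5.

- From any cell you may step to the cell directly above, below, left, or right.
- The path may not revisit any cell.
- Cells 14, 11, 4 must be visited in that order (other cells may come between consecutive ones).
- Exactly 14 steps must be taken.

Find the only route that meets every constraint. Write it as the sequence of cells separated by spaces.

3 6 9 12 15 14 13 10 11 8 7 4 1 2 5

The waypoints must appear in the order 14, 11, 4, with no cell reused.
Route from 3: down 4 to 15, left 2 to 13, up 1 to 10, right 1 to 11, up 1 to 8, left 1 to 7, up 2 to 1, right 1 to 2, down 1 to 5 — 14 moves in all.
Check: order respected (14 at step 5, 11 at step 8, 4 at step 11); 14 moves as required.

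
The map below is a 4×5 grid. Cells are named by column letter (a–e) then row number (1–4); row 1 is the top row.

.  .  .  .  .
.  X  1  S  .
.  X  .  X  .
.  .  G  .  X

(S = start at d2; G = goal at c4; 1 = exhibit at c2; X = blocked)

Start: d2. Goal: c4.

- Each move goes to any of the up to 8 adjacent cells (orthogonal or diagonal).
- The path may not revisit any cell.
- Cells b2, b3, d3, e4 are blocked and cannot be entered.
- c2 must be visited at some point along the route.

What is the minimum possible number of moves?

3

Any route passes through c2 somewhere between d2 and c4. Summing Chebyshev distances along the two legs (d2 → c2 → c4) gives a lower bound of 1 + 2 = 3 moves.
A route of 3 moves achieves this: d2 → c2 → c3 → c4.
Since 3 matches the lower bound, it is optimal.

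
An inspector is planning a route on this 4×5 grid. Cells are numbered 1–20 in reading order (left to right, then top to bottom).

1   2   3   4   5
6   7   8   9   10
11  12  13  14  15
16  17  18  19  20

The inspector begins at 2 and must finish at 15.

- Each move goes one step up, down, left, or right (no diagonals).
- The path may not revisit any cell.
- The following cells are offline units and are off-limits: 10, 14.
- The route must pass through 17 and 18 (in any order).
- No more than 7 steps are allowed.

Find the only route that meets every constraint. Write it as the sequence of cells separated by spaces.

2 7 12 17 18 19 20 15

The 7-move cap with required stops at 17, 18 leaves no slack for detours.
Route from 2: down 3 to 17, right 3 to 20, up 1 to 15 — 7 moves in all.
Check: all required cells visited; 7 ≤ 7 moves.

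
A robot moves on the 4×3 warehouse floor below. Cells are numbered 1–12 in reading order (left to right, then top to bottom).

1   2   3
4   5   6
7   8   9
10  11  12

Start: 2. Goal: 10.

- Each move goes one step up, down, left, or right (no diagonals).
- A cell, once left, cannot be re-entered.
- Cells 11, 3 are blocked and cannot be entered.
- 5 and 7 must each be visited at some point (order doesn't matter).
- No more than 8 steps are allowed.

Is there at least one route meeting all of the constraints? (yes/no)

yes

One route that works: 2 → 5 → 8 → 7 → 10.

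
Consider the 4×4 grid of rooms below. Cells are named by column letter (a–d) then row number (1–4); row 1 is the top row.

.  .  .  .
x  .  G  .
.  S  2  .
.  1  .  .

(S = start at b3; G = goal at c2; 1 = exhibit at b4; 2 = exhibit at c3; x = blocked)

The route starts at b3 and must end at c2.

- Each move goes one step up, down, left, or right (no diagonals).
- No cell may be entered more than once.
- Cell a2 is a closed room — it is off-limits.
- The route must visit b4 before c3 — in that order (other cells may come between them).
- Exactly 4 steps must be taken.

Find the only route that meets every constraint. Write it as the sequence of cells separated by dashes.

b3 - b4 - c4 - c3 - c2

The waypoints must appear in the order b4, c3, with no cell reused.
Route from b3: down 1 to b4, right 1 to c4, up 2 to c2 — 4 moves in all.
Check: order respected (1 at step 1, 2 at step 3); 4 moves as required.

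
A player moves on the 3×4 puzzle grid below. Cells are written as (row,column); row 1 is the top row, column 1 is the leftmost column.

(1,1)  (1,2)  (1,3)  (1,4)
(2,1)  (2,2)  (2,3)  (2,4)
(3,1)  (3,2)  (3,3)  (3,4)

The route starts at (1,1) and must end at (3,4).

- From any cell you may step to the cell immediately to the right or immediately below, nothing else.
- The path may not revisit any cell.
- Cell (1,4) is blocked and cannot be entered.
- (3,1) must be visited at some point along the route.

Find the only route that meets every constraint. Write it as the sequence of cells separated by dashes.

Moves only go right or down, so the column and row indices never decrease.
Route from (1,1): 2× down (reaching (3,1)), 3× right (reaching (3,4)) — 5 moves in all.
Check: all required cells visited.

(1,1) - (2,1) - (3,1) - (3,2) - (3,3) - (3,4)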